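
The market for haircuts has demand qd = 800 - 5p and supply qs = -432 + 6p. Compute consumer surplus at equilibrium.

Consumer surplus = 5760

Equilibrium: 800 - 5p = -432 + 6p gives p* = 112, q* = 240.
Demand choke price (qd = 0): p = 160.
CS = ½(160 − 112)(240) = 5760.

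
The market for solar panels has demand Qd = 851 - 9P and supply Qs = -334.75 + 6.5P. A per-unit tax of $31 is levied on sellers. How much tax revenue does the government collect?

Tax revenue = 1410.5

Pre-tax equilibrium: P* = 76.5, Q* = 162.5.
Tax on sellers shifts supply to Qs = -334.75 + 6.5(P − 31) = -536.25 + 6.5P.
851 - 9P = -536.25 + 6.5P gives buyer price Pb = 89.5; sellers receive Ps = 89.5 − 31 = 58.5.
New quantity: Q = 851 − 9(89.5) = 45.5.
Revenue = 31 × 45.5 = 1410.5.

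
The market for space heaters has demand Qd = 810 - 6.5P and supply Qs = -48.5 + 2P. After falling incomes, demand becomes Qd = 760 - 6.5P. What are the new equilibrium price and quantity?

Original equilibrium: P* = 101, Q* = 153.5.
New equilibrium: 760 - 6.5P = -48.5 + 2P, so 808.5 = 8.5P and P' = 1617/17; Q' = 760 − 6.5(1617/17) = 4819/34.

P' = 1617/17, Q' = 4819/34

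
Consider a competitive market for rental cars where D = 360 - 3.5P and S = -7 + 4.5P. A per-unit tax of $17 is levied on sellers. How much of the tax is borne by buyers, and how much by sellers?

Buyers bear $9.5625, sellers bear $7.4375

Pre-tax equilibrium: P* = 45.875, Q* = 199.4375.
Tax on sellers shifts supply to S = -7 + 4.5(P − 17) = -83.5 + 4.5P.
360 - 3.5P = -83.5 + 4.5P gives buyer price Pb = 55.4375; sellers receive Ps = 55.4375 − 17 = 38.4375.
New quantity: Q = 360 − 3.5(55.4375) = 165.96875.
Buyer burden = 55.4375 − 45.875 = 9.5625; seller burden = 45.875 − 38.4375 = 7.4375.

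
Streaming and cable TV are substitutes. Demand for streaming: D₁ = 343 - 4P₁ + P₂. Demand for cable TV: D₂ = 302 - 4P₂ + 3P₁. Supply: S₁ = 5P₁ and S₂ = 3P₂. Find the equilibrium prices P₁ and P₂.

Market 1: 343 - 4P₁ + P₂ = 5P₁ → 9P₁ - P₂ = 343.
Market 2: 7P₂ - 3P₁ = 302.
Eliminating P₂: 7×(1) + 1×(2) gives 60P₁ = 2703, so P₁ = 45.05.
Back-substitute into (2): P₂ = (302 + 3×45.05) / 7 = 62.45.

P₁ = 45.05, P₂ = 62.45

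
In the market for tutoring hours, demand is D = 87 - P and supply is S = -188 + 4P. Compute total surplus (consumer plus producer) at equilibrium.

Total surplus = 640

Equilibrium: 87 - P = -188 + 4P gives P* = 55, Q* = 32.
Demand choke price: P = 87; supply starts at P = 47.
CS = ½(87 − 55)(32) = 512; PS = ½(55 − 47)(32) = 128.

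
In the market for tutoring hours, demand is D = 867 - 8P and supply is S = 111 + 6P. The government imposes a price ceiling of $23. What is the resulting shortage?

Equilibrium price would be P* = 54, so the ceiling at 23 binds.
At P = 23: D = 867 − 8(23) = 683, S = 111 + 6(23) = 249.
Shortage = 683 − 249 = 434.

Shortage = 434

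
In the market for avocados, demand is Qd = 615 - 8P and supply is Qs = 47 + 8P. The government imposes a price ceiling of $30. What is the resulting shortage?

Shortage = 88

Equilibrium price would be P* = 35.5, so the ceiling at 30 binds.
At P = 30: Qd = 615 − 8(30) = 375, Qs = 47 + 8(30) = 287.
Shortage = 375 − 287 = 88.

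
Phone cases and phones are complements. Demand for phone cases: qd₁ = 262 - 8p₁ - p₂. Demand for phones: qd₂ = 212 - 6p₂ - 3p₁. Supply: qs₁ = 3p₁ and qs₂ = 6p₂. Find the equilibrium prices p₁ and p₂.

Market 1: 262 - 8p₁ - p₂ = 3p₁ → 11p₁ + p₂ = 262.
Market 2: 12p₂ + 3p₁ = 212.
Eliminating p₂: 12×(1) − 1×(2) gives 129p₁ = 2932, so p₁ = 2932/129.
Back-substitute into (2): p₂ = (212 − 3×2932/129) / 12 = 1546/129.

p₁ = 2932/129, p₂ = 1546/129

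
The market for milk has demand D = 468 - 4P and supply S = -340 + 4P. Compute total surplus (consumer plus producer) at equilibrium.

Total surplus = 1024

Equilibrium: 468 - 4P = -340 + 4P gives P* = 101, Q* = 64.
Demand choke price: P = 117; supply starts at P = 85.
CS = ½(117 − 101)(64) = 512; PS = ½(101 − 85)(64) = 512.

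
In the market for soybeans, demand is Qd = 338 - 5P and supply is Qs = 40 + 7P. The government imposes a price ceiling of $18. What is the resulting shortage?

Shortage = 82

Equilibrium price would be P* = 149/6, so the ceiling at 18 binds.
At P = 18: Qd = 338 − 5(18) = 248, Qs = 40 + 7(18) = 166.
Shortage = 248 − 166 = 82.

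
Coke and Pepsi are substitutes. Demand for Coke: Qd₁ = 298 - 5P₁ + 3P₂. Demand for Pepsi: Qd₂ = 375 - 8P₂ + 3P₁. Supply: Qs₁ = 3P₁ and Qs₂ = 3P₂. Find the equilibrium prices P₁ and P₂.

Market 1: 298 - 5P₁ + 3P₂ = 3P₁ → 8P₁ - 3P₂ = 298.
Market 2: 11P₂ - 3P₁ = 375.
Eliminating P₂: 11×(1) + 3×(2) gives 79P₁ = 4403, so P₁ = 4403/79.
Back-substitute into (2): P₂ = (375 + 3×4403/79) / 11 = 3894/79.

P₁ = 4403/79, P₂ = 3894/79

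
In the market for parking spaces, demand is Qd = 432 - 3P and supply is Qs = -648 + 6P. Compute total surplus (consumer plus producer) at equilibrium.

Total surplus = 1296

Equilibrium: 432 - 3P = -648 + 6P gives P* = 120, Q* = 72.
Demand choke price: P = 144; supply starts at P = 108.
CS = ½(144 − 120)(72) = 864; PS = ½(120 − 108)(72) = 432.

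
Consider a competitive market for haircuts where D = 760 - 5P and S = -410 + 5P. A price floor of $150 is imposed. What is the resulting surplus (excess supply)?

Surplus = 330

Equilibrium price would be P* = 117, so the floor at 150 binds.
At P = 150: D = 10, S = 340.
Surplus = 340 − 10 = 330.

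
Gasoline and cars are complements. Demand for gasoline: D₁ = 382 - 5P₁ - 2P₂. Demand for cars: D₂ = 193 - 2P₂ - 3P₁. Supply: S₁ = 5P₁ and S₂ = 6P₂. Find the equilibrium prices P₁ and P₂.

P₁ = 1335/37, P₂ = 392/37

Market 1: 382 - 5P₁ - 2P₂ = 5P₁ → 10P₁ + 2P₂ = 382.
Market 2: 8P₂ + 3P₁ = 193.
Eliminating P₂: 8×(1) − 2×(2) gives 74P₁ = 2670, so P₁ = 1335/37.
Back-substitute into (2): P₂ = (193 − 3×1335/37) / 8 = 392/37.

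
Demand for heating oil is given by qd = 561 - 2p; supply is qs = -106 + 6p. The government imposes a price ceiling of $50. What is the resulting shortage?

Shortage = 267

Equilibrium price would be p* = 83.375, so the ceiling at 50 binds.
At p = 50: qd = 561 − 2(50) = 461, qs = -106 + 6(50) = 194.
Shortage = 461 − 194 = 267.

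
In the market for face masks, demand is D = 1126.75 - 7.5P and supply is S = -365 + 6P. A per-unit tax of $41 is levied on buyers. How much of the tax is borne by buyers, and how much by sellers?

Pre-tax equilibrium: P* = 110.5, Q* = 298.
Tax on buyers shifts demand to D = 1126.75 − 7.5(P + 41) = 819.25 - 7.5P.
819.25 - 7.5P = -365 + 6P gives seller price Ps = 1579/18; buyers pay Pb = 1579/18 + 41 = 2317/18.
New quantity: Q = 1126.75 − 7.5(2317/18) = 484/3.
Buyer burden = 2317/18 − 110.5 = 164/9; seller burden = 110.5 − 1579/18 = 205/9.

Buyers bear 164/9, sellers bear 205/9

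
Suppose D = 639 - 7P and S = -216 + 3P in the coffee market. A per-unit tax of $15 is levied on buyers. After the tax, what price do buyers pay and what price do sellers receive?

Pre-tax equilibrium: P* = 85.5, Q* = 40.5.
Tax on buyers shifts demand to D = 639 − 7(P + 15) = 534 - 7P.
534 - 7P = -216 + 3P gives seller price Ps = 75; buyers pay Pb = 75 + 15 = 90.
New quantity: Q = 639 − 7(90) = 9.

Buyers pay $90, sellers receive $75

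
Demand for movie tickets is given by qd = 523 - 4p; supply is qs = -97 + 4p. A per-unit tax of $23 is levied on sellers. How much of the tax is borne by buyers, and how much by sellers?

Pre-tax equilibrium: p* = 77.5, q* = 213.
Tax on sellers shifts supply to qs = -97 + 4(p − 23) = -189 + 4p.
523 - 4p = -189 + 4p gives buyer price pb = 89; sellers receive ps = 89 − 23 = 66.
New quantity: q = 523 − 4(89) = 167.
Buyer burden = 89 − 77.5 = 11.5; seller burden = 77.5 − 66 = 11.5.

Buyers bear $11.5, sellers bear $11.5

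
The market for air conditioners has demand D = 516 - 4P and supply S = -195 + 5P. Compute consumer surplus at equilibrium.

Equilibrium: 516 - 4P = -195 + 5P gives P* = 79, Q* = 200.
Demand choke price (D = 0): P = 129.
CS = ½(129 − 79)(200) = 5000.

Consumer surplus = 5000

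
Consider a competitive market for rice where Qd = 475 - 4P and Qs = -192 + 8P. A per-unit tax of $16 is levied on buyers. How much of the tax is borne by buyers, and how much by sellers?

Buyers bear 32/3, sellers bear 16/3

Pre-tax equilibrium: P* = 667/12, Q* = 758/3.
Tax on buyers shifts demand to Qd = 475 − 4(P + 16) = 411 - 4P.
411 - 4P = -192 + 8P gives seller price Ps = 50.25; buyers pay Pb = 50.25 + 16 = 66.25.
New quantity: Q = 475 − 4(66.25) = 210.
Buyer burden = 66.25 − 667/12 = 32/3; seller burden = 667/12 − 50.25 = 16/3.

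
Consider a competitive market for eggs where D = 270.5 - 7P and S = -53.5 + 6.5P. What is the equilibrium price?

Set D = S: 270.5 - 7P = -53.5 + 6.5P.
324 = 13.5P, so P* = 24.
Q* = 270.5 − 7(24) = 102.5.

P* = 24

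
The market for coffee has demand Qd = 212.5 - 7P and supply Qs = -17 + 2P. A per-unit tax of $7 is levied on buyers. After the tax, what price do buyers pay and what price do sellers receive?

Pre-tax equilibrium: P* = 25.5, Q* = 34.
Tax on buyers shifts demand to Qd = 212.5 − 7(P + 7) = 163.5 - 7P.
163.5 - 7P = -17 + 2P gives seller price Ps = 361/18; buyers pay Pb = 361/18 + 7 = 487/18.
New quantity: Q = 212.5 − 7(487/18) = 208/9.

Buyers pay 487/18, sellers receive 361/18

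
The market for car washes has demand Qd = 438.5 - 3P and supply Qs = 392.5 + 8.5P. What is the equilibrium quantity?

Q* = 426.5

Set Qd = Qs: 438.5 - 3P = 392.5 + 8.5P.
46 = 11.5P, so P* = 4.
Q* = 438.5 − 3(4) = 426.5.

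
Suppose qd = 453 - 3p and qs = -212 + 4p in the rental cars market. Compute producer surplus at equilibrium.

Producer surplus = 3528

Equilibrium: 453 - 3p = -212 + 4p gives p* = 95, q* = 168.
Supply starts at p = 53 (where qs = 0).
PS = ½(95 − 53)(168) = 3528.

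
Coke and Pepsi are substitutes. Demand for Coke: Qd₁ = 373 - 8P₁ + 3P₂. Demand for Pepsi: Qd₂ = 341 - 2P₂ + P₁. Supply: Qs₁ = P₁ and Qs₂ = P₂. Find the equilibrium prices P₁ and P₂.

P₁ = 89.25, P₂ = 1721/12

Market 1: 373 - 8P₁ + 3P₂ = P₁ → 9P₁ - 3P₂ = 373.
Market 2: 3P₂ - P₁ = 341.
Eliminating P₂: 3×(1) + 3×(2) gives 24P₁ = 2142, so P₁ = 89.25.
Back-substitute into (2): P₂ = (341 + 1×89.25) / 3 = 1721/12.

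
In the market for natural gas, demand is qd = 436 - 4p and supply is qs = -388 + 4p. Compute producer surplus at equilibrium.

Equilibrium: 436 - 4p = -388 + 4p gives p* = 103, q* = 24.
Supply starts at p = 97 (where qs = 0).
PS = ½(103 − 97)(24) = 72.

Producer surplus = 72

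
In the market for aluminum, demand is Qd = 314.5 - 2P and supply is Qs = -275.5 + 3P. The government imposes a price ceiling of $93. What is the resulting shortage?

Shortage = 125

Equilibrium price would be P* = 118, so the ceiling at 93 binds.
At P = 93: Qd = 314.5 − 2(93) = 128.5, Qs = -275.5 + 3(93) = 3.5.
Shortage = 128.5 − 3.5 = 125.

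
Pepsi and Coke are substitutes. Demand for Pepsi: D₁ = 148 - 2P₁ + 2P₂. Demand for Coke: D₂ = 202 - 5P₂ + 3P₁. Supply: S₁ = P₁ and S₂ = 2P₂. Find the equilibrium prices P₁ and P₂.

Market 1: 148 - 2P₁ + 2P₂ = P₁ → 3P₁ - 2P₂ = 148.
Market 2: 7P₂ - 3P₁ = 202.
Eliminating P₂: 7×(1) + 2×(2) gives 15P₁ = 1440, so P₁ = 96.
Back-substitute into (2): P₂ = (202 + 3×96) / 7 = 70.

P₁ = 96, P₂ = 70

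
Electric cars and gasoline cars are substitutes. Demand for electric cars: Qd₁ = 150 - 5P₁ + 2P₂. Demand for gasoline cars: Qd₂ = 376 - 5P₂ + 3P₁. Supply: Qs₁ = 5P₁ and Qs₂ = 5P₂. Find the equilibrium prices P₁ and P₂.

P₁ = 1126/47, P₂ = 2105/47

Market 1: 150 - 5P₁ + 2P₂ = 5P₁ → 10P₁ - 2P₂ = 150.
Market 2: 10P₂ - 3P₁ = 376.
Eliminating P₂: 10×(1) + 2×(2) gives 94P₁ = 2252, so P₁ = 1126/47.
Back-substitute into (2): P₂ = (376 + 3×1126/47) / 10 = 2105/47.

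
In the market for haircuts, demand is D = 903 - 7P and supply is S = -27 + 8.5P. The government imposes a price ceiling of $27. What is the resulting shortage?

Equilibrium price would be P* = 60, so the ceiling at 27 binds.
At P = 27: D = 903 − 7(27) = 714, S = -27 + 8.5(27) = 202.5.
Shortage = 714 − 202.5 = 511.5.

Shortage = 511.5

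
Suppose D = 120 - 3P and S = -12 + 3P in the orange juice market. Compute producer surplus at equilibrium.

Producer surplus = 486

Equilibrium: 120 - 3P = -12 + 3P gives P* = 22, Q* = 54.
Supply starts at P = 4 (where S = 0).
PS = ½(22 − 4)(54) = 486.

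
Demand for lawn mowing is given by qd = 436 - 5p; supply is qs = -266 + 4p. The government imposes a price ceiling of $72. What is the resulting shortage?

Equilibrium price would be p* = 78, so the ceiling at 72 binds.
At p = 72: qd = 436 − 5(72) = 76, qs = -266 + 4(72) = 22.
Shortage = 76 − 22 = 54.

Shortage = 54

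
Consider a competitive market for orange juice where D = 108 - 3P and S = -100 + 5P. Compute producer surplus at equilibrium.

Producer surplus = 90

Equilibrium: 108 - 3P = -100 + 5P gives P* = 26, Q* = 30.
Supply starts at P = 20 (where S = 0).
PS = ½(26 − 20)(30) = 90.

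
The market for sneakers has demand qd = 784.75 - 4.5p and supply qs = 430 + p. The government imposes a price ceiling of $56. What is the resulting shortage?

Equilibrium price would be p* = 64.5, so the ceiling at 56 binds.
At p = 56: qd = 784.75 − 4.5(56) = 532.75, qs = 430 + 1(56) = 486.
Shortage = 532.75 − 486 = 46.75.

Shortage = 46.75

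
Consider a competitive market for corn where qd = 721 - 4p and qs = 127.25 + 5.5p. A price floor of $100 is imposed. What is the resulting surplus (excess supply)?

Equilibrium price would be p* = 62.5, so the floor at 100 binds.
At p = 100: qd = 321, qs = 677.25.
Surplus = 677.25 − 321 = 356.25.

Surplus = 356.25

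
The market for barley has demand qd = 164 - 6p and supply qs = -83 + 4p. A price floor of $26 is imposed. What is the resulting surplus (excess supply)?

Surplus = 13

Equilibrium price would be p* = 24.7, so the floor at 26 binds.
At p = 26: qd = 8, qs = 21.
Surplus = 21 − 8 = 13.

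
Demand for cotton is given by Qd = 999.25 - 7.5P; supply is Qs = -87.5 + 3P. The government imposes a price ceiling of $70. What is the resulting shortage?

Shortage = 351.75

Equilibrium price would be P* = 103.5, so the ceiling at 70 binds.
At P = 70: Qd = 999.25 − 7.5(70) = 474.25, Qs = -87.5 + 3(70) = 122.5.
Shortage = 474.25 − 122.5 = 351.75.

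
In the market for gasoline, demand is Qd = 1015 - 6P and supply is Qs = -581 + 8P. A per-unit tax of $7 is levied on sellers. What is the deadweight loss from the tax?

Deadweight loss = 84

Pre-tax equilibrium: P* = 114, Q* = 331.
Tax on sellers shifts supply to Qs = -581 + 8(P − 7) = -637 + 8P.
1015 - 6P = -637 + 8P gives buyer price Pb = 118; sellers receive Ps = 118 − 7 = 111.
New quantity: Q = 1015 − 6(118) = 307.
DWL = ½ × 7 × (331 − 307) = 84.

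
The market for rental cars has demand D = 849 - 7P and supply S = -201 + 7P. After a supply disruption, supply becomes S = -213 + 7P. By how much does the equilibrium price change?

ΔP = 6/7

Original equilibrium: P* = 75, Q* = 324.
New equilibrium: 849 - 7P = -213 + 7P, so 1062 = 14P and P' = 531/7; Q' = 849 − 7(531/7) = 318.
Change in price: 531/7 − 75 = 6/7.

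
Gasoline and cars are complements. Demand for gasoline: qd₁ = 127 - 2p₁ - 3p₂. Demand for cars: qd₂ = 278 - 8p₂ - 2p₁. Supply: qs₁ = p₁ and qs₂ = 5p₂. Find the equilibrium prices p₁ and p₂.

p₁ = 817/33, p₂ = 580/33

Market 1: 127 - 2p₁ - 3p₂ = p₁ → 3p₁ + 3p₂ = 127.
Market 2: 13p₂ + 2p₁ = 278.
Eliminating p₂: 13×(1) − 3×(2) gives 33p₁ = 817, so p₁ = 817/33.
Back-substitute into (2): p₂ = (278 − 2×817/33) / 13 = 580/33.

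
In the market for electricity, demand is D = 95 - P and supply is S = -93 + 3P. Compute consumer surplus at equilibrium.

Consumer surplus = 1152

Equilibrium: 95 - P = -93 + 3P gives P* = 47, Q* = 48.
Demand choke price (D = 0): P = 95.
CS = ½(95 − 47)(48) = 1152.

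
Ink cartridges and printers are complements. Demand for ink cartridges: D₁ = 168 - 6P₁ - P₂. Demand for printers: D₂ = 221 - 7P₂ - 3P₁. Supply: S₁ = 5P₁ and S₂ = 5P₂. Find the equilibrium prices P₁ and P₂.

P₁ = 1795/129, P₂ = 1927/129

Market 1: 168 - 6P₁ - P₂ = 5P₁ → 11P₁ + P₂ = 168.
Market 2: 12P₂ + 3P₁ = 221.
Eliminating P₂: 12×(1) − 1×(2) gives 129P₁ = 1795, so P₁ = 1795/129.
Back-substitute into (2): P₂ = (221 − 3×1795/129) / 12 = 1927/129.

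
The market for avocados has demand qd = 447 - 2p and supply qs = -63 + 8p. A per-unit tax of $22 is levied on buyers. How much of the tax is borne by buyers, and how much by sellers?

Buyers bear $17.6, sellers bear $4.4

Pre-tax equilibrium: p* = 51, q* = 345.
Tax on buyers shifts demand to qd = 447 − 2(p + 22) = 403 - 2p.
403 - 2p = -63 + 8p gives seller price ps = 46.6; buyers pay pb = 46.6 + 22 = 68.6.
New quantity: q = 447 − 2(68.6) = 309.8.
Buyer burden = 68.6 − 51 = 17.6; seller burden = 51 − 46.6 = 4.4.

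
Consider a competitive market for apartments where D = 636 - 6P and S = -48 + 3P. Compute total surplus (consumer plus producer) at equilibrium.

Equilibrium: 636 - 6P = -48 + 3P gives P* = 76, Q* = 180.
Demand choke price: P = 106; supply starts at P = 16.
CS = ½(106 − 76)(180) = 2700; PS = ½(76 − 16)(180) = 5400.

Total surplus = 8100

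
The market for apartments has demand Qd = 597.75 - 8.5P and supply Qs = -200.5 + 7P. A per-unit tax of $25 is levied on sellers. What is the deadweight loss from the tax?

Deadweight loss = 74375/62

Pre-tax equilibrium: P* = 51.5, Q* = 160.
Tax on sellers shifts supply to Qs = -200.5 + 7(P − 25) = -375.5 + 7P.
597.75 - 8.5P = -375.5 + 7P gives buyer price Pb = 3893/62; sellers receive Ps = 3893/62 − 25 = 2343/62.
New quantity: Q = 597.75 − 8.5(3893/62) = 1985/31.
DWL = ½ × 25 × (160 − 1985/31) = 74375/62.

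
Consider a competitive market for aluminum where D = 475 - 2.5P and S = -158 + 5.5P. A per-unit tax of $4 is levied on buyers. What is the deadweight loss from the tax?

Pre-tax equilibrium: P* = 79.125, Q* = 277.1875.
Tax on buyers shifts demand to D = 475 − 2.5(P + 4) = 465 - 2.5P.
465 - 2.5P = -158 + 5.5P gives seller price Ps = 77.875; buyers pay Pb = 77.875 + 4 = 81.875.
New quantity: Q = 475 − 2.5(81.875) = 270.3125.
DWL = ½ × 4 × (277.1875 − 270.3125) = 13.75.

Deadweight loss = 13.75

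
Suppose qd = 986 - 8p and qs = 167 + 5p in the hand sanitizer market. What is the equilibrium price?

Set qd = qs: 986 - 8p = 167 + 5p.
819 = 13p, so p* = 63.
q* = 986 − 8(63) = 482.

p* = 63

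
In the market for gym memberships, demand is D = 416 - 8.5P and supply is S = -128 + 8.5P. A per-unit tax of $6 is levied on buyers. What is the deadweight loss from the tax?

Pre-tax equilibrium: P* = 32, Q* = 144.
Tax on buyers shifts demand to D = 416 − 8.5(P + 6) = 365 - 8.5P.
365 - 8.5P = -128 + 8.5P gives seller price Ps = 29; buyers pay Pb = 29 + 6 = 35.
New quantity: Q = 416 − 8.5(35) = 118.5.
DWL = ½ × 6 × (144 − 118.5) = 76.5.

Deadweight loss = 76.5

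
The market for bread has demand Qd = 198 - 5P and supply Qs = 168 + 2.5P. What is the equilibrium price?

P* = 4

Set Qd = Qs: 198 - 5P = 168 + 2.5P.
30 = 7.5P, so P* = 4.
Q* = 198 − 5(4) = 178.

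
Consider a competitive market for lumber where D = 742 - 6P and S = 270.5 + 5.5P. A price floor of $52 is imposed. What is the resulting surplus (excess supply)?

Surplus = 126.5

Equilibrium price would be P* = 41, so the floor at 52 binds.
At P = 52: D = 430, S = 556.5.
Surplus = 556.5 − 430 = 126.5.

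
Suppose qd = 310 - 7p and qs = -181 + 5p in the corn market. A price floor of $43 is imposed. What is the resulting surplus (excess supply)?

Equilibrium price would be p* = 491/12, so the floor at 43 binds.
At p = 43: qd = 9, qs = 34.
Surplus = 34 − 9 = 25.

Surplus = 25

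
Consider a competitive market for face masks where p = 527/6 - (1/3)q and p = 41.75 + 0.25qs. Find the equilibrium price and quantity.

Set the two price expressions equal: 527/6 - (1/3)q = 41.75 + 0.25q.
553/12 = (7/12)q, so q* = 79.
p* = 527/6 − (1/3)(79) = 61.5.

p* = 61.5, q* = 79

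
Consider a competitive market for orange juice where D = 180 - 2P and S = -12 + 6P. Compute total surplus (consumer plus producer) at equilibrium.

Equilibrium: 180 - 2P = -12 + 6P gives P* = 24, Q* = 132.
Demand choke price: P = 90; supply starts at P = 2.
CS = ½(90 − 24)(132) = 4356; PS = ½(24 − 2)(132) = 1452.

Total surplus = 5808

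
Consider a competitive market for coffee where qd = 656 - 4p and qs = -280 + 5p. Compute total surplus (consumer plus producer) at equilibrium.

Total surplus = 12960

Equilibrium: 656 - 4p = -280 + 5p gives p* = 104, q* = 240.
Demand choke price: p = 164; supply starts at p = 56.
CS = ½(164 − 104)(240) = 7200; PS = ½(104 − 56)(240) = 5760.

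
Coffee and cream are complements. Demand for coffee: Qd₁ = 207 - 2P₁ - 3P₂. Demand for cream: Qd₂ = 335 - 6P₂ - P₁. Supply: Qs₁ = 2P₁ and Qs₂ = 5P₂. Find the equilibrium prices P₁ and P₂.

P₁ = 1272/41, P₂ = 1133/41

Market 1: 207 - 2P₁ - 3P₂ = 2P₁ → 4P₁ + 3P₂ = 207.
Market 2: 11P₂ + P₁ = 335.
Eliminating P₂: 11×(1) − 3×(2) gives 41P₁ = 1272, so P₁ = 1272/41.
Back-substitute into (2): P₂ = (335 − 1×1272/41) / 11 = 1133/41.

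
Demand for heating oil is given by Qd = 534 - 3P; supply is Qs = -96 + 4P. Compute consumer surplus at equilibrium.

Equilibrium: 534 - 3P = -96 + 4P gives P* = 90, Q* = 264.
Demand choke price (Qd = 0): P = 178.
CS = ½(178 − 90)(264) = 11616.

Consumer surplus = 11616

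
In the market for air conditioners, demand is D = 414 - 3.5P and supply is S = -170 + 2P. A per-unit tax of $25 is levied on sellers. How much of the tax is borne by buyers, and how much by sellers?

Buyers bear 100/11, sellers bear 175/11

Pre-tax equilibrium: P* = 1168/11, Q* = 466/11.
Tax on sellers shifts supply to S = -170 + 2(P − 25) = -220 + 2P.
414 - 3.5P = -220 + 2P gives buyer price Pb = 1268/11; sellers receive Ps = 1268/11 − 25 = 993/11.
New quantity: Q = 414 − 3.5(1268/11) = 116/11.
Buyer burden = 1268/11 − 1168/11 = 100/11; seller burden = 1168/11 − 993/11 = 175/11.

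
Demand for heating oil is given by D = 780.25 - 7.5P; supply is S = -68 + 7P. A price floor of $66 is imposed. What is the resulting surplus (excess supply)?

Surplus = 108.75

Equilibrium price would be P* = 58.5, so the floor at 66 binds.
At P = 66: D = 285.25, S = 394.
Surplus = 394 − 285.25 = 108.75.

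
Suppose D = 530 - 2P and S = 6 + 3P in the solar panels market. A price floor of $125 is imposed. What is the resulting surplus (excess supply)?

Surplus = 101

Equilibrium price would be P* = 104.8, so the floor at 125 binds.
At P = 125: D = 280, S = 381.
Surplus = 381 − 280 = 101.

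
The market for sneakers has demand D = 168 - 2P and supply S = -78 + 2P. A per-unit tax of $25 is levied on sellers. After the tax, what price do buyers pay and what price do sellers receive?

Buyers pay $74, sellers receive $49

Pre-tax equilibrium: P* = 61.5, Q* = 45.
Tax on sellers shifts supply to S = -78 + 2(P − 25) = -128 + 2P.
168 - 2P = -128 + 2P gives buyer price Pb = 74; sellers receive Ps = 74 − 25 = 49.
New quantity: Q = 168 − 2(74) = 20.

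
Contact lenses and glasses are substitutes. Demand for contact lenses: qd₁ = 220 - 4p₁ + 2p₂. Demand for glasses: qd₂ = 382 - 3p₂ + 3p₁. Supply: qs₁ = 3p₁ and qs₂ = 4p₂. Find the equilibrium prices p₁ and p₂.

p₁ = 2304/43, p₂ = 3334/43

Market 1: 220 - 4p₁ + 2p₂ = 3p₁ → 7p₁ - 2p₂ = 220.
Market 2: 7p₂ - 3p₁ = 382.
Eliminating p₂: 7×(1) + 2×(2) gives 43p₁ = 2304, so p₁ = 2304/43.
Back-substitute into (2): p₂ = (382 + 3×2304/43) / 7 = 3334/43.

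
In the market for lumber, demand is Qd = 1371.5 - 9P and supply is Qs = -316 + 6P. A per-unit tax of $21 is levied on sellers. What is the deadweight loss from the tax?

Deadweight loss = 793.8

Pre-tax equilibrium: P* = 112.5, Q* = 359.
Tax on sellers shifts supply to Qs = -316 + 6(P − 21) = -442 + 6P.
1371.5 - 9P = -442 + 6P gives buyer price Pb = 120.9; sellers receive Ps = 120.9 − 21 = 99.9.
New quantity: Q = 1371.5 − 9(120.9) = 283.4.
DWL = ½ × 21 × (359 − 283.4) = 793.8.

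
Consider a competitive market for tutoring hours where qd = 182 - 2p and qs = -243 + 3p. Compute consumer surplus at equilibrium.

Consumer surplus = 36

Equilibrium: 182 - 2p = -243 + 3p gives p* = 85, q* = 12.
Demand choke price (qd = 0): p = 91.
CS = ½(91 − 85)(12) = 36.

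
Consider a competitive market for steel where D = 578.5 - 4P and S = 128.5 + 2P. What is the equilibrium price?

Set D = S: 578.5 - 4P = 128.5 + 2P.
450 = 6P, so P* = 75.
Q* = 578.5 − 4(75) = 278.5.

P* = 75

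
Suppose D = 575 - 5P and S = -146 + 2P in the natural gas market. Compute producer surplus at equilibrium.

Producer surplus = 900

Equilibrium: 575 - 5P = -146 + 2P gives P* = 103, Q* = 60.
Supply starts at P = 73 (where S = 0).
PS = ½(103 − 73)(60) = 900.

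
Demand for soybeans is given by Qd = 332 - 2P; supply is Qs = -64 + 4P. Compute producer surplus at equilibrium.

Equilibrium: 332 - 2P = -64 + 4P gives P* = 66, Q* = 200.
Supply starts at P = 16 (where Qs = 0).
PS = ½(66 − 16)(200) = 5000.

Producer surplus = 5000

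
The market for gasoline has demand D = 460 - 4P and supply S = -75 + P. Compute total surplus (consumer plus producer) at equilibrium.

Total surplus = 640

Equilibrium: 460 - 4P = -75 + P gives P* = 107, Q* = 32.
Demand choke price: P = 115; supply starts at P = 75.
CS = ½(115 − 107)(32) = 128; PS = ½(107 − 75)(32) = 512.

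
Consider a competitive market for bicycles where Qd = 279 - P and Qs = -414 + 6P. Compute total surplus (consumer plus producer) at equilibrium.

Total surplus = 18900

Equilibrium: 279 - P = -414 + 6P gives P* = 99, Q* = 180.
Demand choke price: P = 279; supply starts at P = 69.
CS = ½(279 − 99)(180) = 16200; PS = ½(99 − 69)(180) = 2700.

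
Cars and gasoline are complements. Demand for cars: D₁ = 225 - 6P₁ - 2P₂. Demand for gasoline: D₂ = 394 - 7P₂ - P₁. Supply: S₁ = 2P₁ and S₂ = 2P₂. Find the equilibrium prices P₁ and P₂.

P₁ = 1237/70, P₂ = 2927/70

Market 1: 225 - 6P₁ - 2P₂ = 2P₁ → 8P₁ + 2P₂ = 225.
Market 2: 9P₂ + P₁ = 394.
Eliminating P₂: 9×(1) − 2×(2) gives 70P₁ = 1237, so P₁ = 1237/70.
Back-substitute into (2): P₂ = (394 − 1×1237/70) / 9 = 2927/70.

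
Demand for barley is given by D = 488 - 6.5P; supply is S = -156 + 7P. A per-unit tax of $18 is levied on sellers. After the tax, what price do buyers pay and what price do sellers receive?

Pre-tax equilibrium: P* = 1288/27, Q* = 4804/27.
Tax on sellers shifts supply to S = -156 + 7(P − 18) = -282 + 7P.
488 - 6.5P = -282 + 7P gives buyer price Pb = 1540/27; sellers receive Ps = 1540/27 − 18 = 1054/27.
New quantity: Q = 488 − 6.5(1540/27) = 3166/27.

Buyers pay 1540/27, sellers receive 1054/27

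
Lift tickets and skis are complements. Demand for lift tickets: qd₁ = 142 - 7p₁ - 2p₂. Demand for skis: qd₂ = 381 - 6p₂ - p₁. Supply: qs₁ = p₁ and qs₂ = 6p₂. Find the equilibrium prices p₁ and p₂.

Market 1: 142 - 7p₁ - 2p₂ = p₁ → 8p₁ + 2p₂ = 142.
Market 2: 12p₂ + p₁ = 381.
Eliminating p₂: 12×(1) − 2×(2) gives 94p₁ = 942, so p₁ = 471/47.
Back-substitute into (2): p₂ = (381 − 1×471/47) / 12 = 1453/47.

p₁ = 471/47, p₂ = 1453/47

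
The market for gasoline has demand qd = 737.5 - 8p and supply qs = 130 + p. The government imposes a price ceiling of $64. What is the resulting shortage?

Shortage = 31.5

Equilibrium price would be p* = 67.5, so the ceiling at 64 binds.
At p = 64: qd = 737.5 − 8(64) = 225.5, qs = 130 + 1(64) = 194.
Shortage = 225.5 − 194 = 31.5.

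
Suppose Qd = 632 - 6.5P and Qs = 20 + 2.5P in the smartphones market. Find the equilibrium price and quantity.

Set Qd = Qs: 632 - 6.5P = 20 + 2.5P.
612 = 9P, so P* = 68.
Q* = 632 − 6.5(68) = 190.

P* = 68, Q* = 190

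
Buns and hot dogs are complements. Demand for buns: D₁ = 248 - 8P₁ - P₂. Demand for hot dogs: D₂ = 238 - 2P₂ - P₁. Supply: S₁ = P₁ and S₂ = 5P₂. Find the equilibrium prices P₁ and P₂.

Market 1: 248 - 8P₁ - P₂ = P₁ → 9P₁ + P₂ = 248.
Market 2: 7P₂ + P₁ = 238.
Eliminating P₂: 7×(1) − 1×(2) gives 62P₁ = 1498, so P₁ = 749/31.
Back-substitute into (2): P₂ = (238 − 1×749/31) / 7 = 947/31.

P₁ = 749/31, P₂ = 947/31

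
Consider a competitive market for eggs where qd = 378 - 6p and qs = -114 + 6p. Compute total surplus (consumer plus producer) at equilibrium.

Equilibrium: 378 - 6p = -114 + 6p gives p* = 41, q* = 132.
Demand choke price: p = 63; supply starts at p = 19.
CS = ½(63 − 41)(132) = 1452; PS = ½(41 − 19)(132) = 1452.

Total surplus = 2904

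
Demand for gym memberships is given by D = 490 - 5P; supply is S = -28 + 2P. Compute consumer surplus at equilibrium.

Consumer surplus = 1440

Equilibrium: 490 - 5P = -28 + 2P gives P* = 74, Q* = 120.
Demand choke price (D = 0): P = 98.
CS = ½(98 − 74)(120) = 1440.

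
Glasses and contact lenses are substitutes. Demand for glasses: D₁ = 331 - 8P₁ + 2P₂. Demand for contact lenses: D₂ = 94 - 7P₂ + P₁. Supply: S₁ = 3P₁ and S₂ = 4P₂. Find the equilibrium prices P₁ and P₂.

Market 1: 331 - 8P₁ + 2P₂ = 3P₁ → 11P₁ - 2P₂ = 331.
Market 2: 11P₂ - P₁ = 94.
Eliminating P₂: 11×(1) + 2×(2) gives 119P₁ = 3829, so P₁ = 547/17.
Back-substitute into (2): P₂ = (94 + 1×547/17) / 11 = 195/17.

P₁ = 547/17, P₂ = 195/17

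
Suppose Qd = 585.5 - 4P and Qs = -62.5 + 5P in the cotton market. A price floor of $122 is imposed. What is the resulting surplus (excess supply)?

Surplus = 450

Equilibrium price would be P* = 72, so the floor at 122 binds.
At P = 122: Qd = 97.5, Qs = 547.5.
Surplus = 547.5 − 97.5 = 450.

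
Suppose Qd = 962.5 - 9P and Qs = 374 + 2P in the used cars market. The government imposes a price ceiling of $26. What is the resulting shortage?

Equilibrium price would be P* = 53.5, so the ceiling at 26 binds.
At P = 26: Qd = 962.5 − 9(26) = 728.5, Qs = 374 + 2(26) = 426.
Shortage = 728.5 − 426 = 302.5.

Shortage = 302.5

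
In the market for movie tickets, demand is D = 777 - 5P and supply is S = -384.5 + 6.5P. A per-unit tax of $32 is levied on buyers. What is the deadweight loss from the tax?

Pre-tax equilibrium: P* = 101, Q* = 272.
Tax on buyers shifts demand to D = 777 − 5(P + 32) = 617 - 5P.
617 - 5P = -384.5 + 6.5P gives seller price Ps = 2003/23; buyers pay Pb = 2003/23 + 32 = 2739/23.
New quantity: Q = 777 − 5(2739/23) = 4176/23.
DWL = ½ × 32 × (272 − 4176/23) = 33280/23.

Deadweight loss = 33280/23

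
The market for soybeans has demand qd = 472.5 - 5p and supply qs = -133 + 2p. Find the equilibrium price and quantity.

Set qd = qs: 472.5 - 5p = -133 + 2p.
605.5 = 7p, so p* = 86.5.
q* = 472.5 − 5(86.5) = 40.

p* = 86.5, q* = 40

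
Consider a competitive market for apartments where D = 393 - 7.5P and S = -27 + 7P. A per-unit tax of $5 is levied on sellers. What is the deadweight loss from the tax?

Deadweight loss = 2625/58

Pre-tax equilibrium: P* = 840/29, Q* = 5097/29.
Tax on sellers shifts supply to S = -27 + 7(P − 5) = -62 + 7P.
393 - 7.5P = -62 + 7P gives buyer price Pb = 910/29; sellers receive Ps = 910/29 − 5 = 765/29.
New quantity: Q = 393 − 7.5(910/29) = 4572/29.
DWL = ½ × 5 × (5097/29 − 4572/29) = 2625/58.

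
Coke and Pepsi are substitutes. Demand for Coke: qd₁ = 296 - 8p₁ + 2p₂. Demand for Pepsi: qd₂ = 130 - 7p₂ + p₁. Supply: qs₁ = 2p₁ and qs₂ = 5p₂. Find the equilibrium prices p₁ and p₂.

p₁ = 1906/59, p₂ = 798/59

Market 1: 296 - 8p₁ + 2p₂ = 2p₁ → 10p₁ - 2p₂ = 296.
Market 2: 12p₂ - p₁ = 130.
Eliminating p₂: 12×(1) + 2×(2) gives 118p₁ = 3812, so p₁ = 1906/59.
Back-substitute into (2): p₂ = (130 + 1×1906/59) / 12 = 798/59.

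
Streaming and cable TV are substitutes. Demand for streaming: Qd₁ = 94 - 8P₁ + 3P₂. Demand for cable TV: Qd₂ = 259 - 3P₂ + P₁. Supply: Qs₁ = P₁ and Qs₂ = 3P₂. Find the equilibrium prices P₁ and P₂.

P₁ = 447/17, P₂ = 2425/51

Market 1: 94 - 8P₁ + 3P₂ = P₁ → 9P₁ - 3P₂ = 94.
Market 2: 6P₂ - P₁ = 259.
Eliminating P₂: 6×(1) + 3×(2) gives 51P₁ = 1341, so P₁ = 447/17.
Back-substitute into (2): P₂ = (259 + 1×447/17) / 6 = 2425/51.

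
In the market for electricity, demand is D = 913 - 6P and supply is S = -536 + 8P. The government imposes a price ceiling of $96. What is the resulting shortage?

Shortage = 105

Equilibrium price would be P* = 103.5, so the ceiling at 96 binds.
At P = 96: D = 913 − 6(96) = 337, S = -536 + 8(96) = 232.
Shortage = 337 − 232 = 105.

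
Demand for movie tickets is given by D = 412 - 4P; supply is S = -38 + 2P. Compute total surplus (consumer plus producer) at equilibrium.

Total surplus = 4704

Equilibrium: 412 - 4P = -38 + 2P gives P* = 75, Q* = 112.
Demand choke price: P = 103; supply starts at P = 19.
CS = ½(103 − 75)(112) = 1568; PS = ½(75 − 19)(112) = 3136.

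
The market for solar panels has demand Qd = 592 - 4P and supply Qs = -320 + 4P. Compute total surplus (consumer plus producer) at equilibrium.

Total surplus = 4624

Equilibrium: 592 - 4P = -320 + 4P gives P* = 114, Q* = 136.
Demand choke price: P = 148; supply starts at P = 80.
CS = ½(148 − 114)(136) = 2312; PS = ½(114 − 80)(136) = 2312.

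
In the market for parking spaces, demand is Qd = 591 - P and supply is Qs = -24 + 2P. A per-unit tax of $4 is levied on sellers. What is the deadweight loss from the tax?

Pre-tax equilibrium: P* = 205, Q* = 386.
Tax on sellers shifts supply to Qs = -24 + 2(P − 4) = -32 + 2P.
591 - P = -32 + 2P gives buyer price Pb = 623/3; sellers receive Ps = 623/3 − 4 = 611/3.
New quantity: Q = 591 − 1(623/3) = 1150/3.
DWL = ½ × 4 × (386 − 1150/3) = 16/3.

Deadweight loss = 16/3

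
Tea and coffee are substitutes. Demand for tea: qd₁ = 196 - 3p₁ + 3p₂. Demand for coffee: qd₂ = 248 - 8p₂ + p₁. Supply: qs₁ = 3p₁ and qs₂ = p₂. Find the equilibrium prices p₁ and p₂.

Market 1: 196 - 3p₁ + 3p₂ = 3p₁ → 6p₁ - 3p₂ = 196.
Market 2: 9p₂ - p₁ = 248.
Eliminating p₂: 9×(1) + 3×(2) gives 51p₁ = 2508, so p₁ = 836/17.
Back-substitute into (2): p₂ = (248 + 1×836/17) / 9 = 1684/51.

p₁ = 836/17, p₂ = 1684/51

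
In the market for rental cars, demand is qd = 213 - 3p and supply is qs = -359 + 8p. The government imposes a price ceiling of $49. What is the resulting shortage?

Equilibrium price would be p* = 52, so the ceiling at 49 binds.
At p = 49: qd = 213 − 3(49) = 66, qs = -359 + 8(49) = 33.
Shortage = 66 − 33 = 33.

Shortage = 33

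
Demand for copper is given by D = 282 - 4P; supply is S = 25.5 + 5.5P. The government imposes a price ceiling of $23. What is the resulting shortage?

Shortage = 38

Equilibrium price would be P* = 27, so the ceiling at 23 binds.
At P = 23: D = 282 − 4(23) = 190, S = 25.5 + 5.5(23) = 152.
Shortage = 190 − 152 = 38.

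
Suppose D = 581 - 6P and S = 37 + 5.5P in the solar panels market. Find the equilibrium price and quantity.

Set D = S: 581 - 6P = 37 + 5.5P.
544 = 11.5P, so P* = 1088/23.
Q* = 581 − 6(1088/23) = 6835/23.

P* = 1088/23, Q* = 6835/23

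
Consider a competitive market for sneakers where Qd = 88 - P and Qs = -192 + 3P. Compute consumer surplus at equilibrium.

Consumer surplus = 162

Equilibrium: 88 - P = -192 + 3P gives P* = 70, Q* = 18.
Demand choke price (Qd = 0): P = 88.
CS = ½(88 − 70)(18) = 162.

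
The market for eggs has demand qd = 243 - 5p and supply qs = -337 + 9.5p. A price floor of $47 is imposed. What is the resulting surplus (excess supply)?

Equilibrium price would be p* = 40, so the floor at 47 binds.
At p = 47: qd = 8, qs = 109.5.
Surplus = 109.5 − 8 = 101.5.

Surplus = 101.5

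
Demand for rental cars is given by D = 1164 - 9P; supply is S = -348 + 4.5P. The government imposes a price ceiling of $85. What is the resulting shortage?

Equilibrium price would be P* = 112, so the ceiling at 85 binds.
At P = 85: D = 1164 − 9(85) = 399, S = -348 + 4.5(85) = 34.5.
Shortage = 399 − 34.5 = 364.5.

Shortage = 364.5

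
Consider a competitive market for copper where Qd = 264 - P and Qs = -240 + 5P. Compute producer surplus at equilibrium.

Equilibrium: 264 - P = -240 + 5P gives P* = 84, Q* = 180.
Supply starts at P = 48 (where Qs = 0).
PS = ½(84 − 48)(180) = 3240.

Producer surplus = 3240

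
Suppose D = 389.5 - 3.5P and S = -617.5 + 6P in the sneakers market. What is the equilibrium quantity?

Set D = S: 389.5 - 3.5P = -617.5 + 6P.
1007 = 9.5P, so P* = 106.
Q* = 389.5 − 3.5(106) = 18.5.

Q* = 18.5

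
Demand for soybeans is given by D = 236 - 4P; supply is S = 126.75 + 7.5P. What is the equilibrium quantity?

Set D = S: 236 - 4P = 126.75 + 7.5P.
109.25 = 11.5P, so P* = 9.5.
Q* = 236 − 4(9.5) = 198.

Q* = 198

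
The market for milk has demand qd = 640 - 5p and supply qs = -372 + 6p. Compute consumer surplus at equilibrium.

Consumer surplus = 3240

Equilibrium: 640 - 5p = -372 + 6p gives p* = 92, q* = 180.
Demand choke price (qd = 0): p = 128.
CS = ½(128 − 92)(180) = 3240.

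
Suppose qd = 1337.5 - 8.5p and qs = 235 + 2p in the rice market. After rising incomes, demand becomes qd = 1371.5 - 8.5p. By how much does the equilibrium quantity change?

Δq = 136/21

Original equilibrium: p* = 105, q* = 445.
New equilibrium: 1371.5 - 8.5p = 235 + 2p, so 1136.5 = 10.5p and p' = 2273/21; q' = 1371.5 − 8.5(2273/21) = 9481/21.
Change in quantity: 9481/21 − 445 = 136/21.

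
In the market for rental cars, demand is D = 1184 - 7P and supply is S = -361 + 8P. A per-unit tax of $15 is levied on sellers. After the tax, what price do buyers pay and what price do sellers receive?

Pre-tax equilibrium: P* = 103, Q* = 463.
Tax on sellers shifts supply to S = -361 + 8(P − 15) = -481 + 8P.
1184 - 7P = -481 + 8P gives buyer price Pb = 111; sellers receive Ps = 111 − 15 = 96.
New quantity: Q = 1184 − 7(111) = 407.

Buyers pay $111, sellers receive $96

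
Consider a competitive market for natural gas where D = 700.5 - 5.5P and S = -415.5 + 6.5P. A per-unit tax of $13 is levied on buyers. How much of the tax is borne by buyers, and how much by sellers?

Buyers bear 169/24, sellers bear 143/24

Pre-tax equilibrium: P* = 93, Q* = 189.
Tax on buyers shifts demand to D = 700.5 − 5.5(P + 13) = 629 - 5.5P.
629 - 5.5P = -415.5 + 6.5P gives seller price Ps = 2089/24; buyers pay Pb = 2089/24 + 13 = 2401/24.
New quantity: Q = 700.5 − 5.5(2401/24) = 7213/48.
Buyer burden = 2401/24 − 93 = 169/24; seller burden = 93 − 2089/24 = 143/24.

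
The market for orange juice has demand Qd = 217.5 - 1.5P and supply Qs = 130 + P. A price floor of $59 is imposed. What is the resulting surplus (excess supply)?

Equilibrium price would be P* = 35, so the floor at 59 binds.
At P = 59: Qd = 129, Qs = 189.
Surplus = 189 − 129 = 60.

Surplus = 60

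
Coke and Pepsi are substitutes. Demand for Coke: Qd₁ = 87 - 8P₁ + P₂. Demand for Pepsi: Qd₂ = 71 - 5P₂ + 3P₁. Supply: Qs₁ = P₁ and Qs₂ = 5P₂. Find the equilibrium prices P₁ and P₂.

P₁ = 941/87, P₂ = 300/29

Market 1: 87 - 8P₁ + P₂ = P₁ → 9P₁ - P₂ = 87.
Market 2: 10P₂ - 3P₁ = 71.
Eliminating P₂: 10×(1) + 1×(2) gives 87P₁ = 941, so P₁ = 941/87.
Back-substitute into (2): P₂ = (71 + 3×941/87) / 10 = 300/29.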